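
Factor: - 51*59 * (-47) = 3^1*17^1*47^1*59^1 = 141423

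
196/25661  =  196/25661= 0.01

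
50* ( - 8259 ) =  - 412950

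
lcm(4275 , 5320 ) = 239400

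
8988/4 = 2247 = 2247.00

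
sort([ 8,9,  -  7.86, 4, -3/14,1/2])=[-7.86,  -  3/14,  1/2, 4,8, 9]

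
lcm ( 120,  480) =480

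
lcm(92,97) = 8924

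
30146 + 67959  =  98105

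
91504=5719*16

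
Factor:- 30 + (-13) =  - 43^1 = -43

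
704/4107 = 704/4107 =0.17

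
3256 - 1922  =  1334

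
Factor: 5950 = 2^1*5^2*7^1*17^1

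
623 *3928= 2447144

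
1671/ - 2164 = -1671/2164 =- 0.77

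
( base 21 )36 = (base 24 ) 2l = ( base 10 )69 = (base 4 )1011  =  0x45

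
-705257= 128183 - 833440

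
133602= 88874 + 44728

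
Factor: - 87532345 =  - 5^1 * 17506469^1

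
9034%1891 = 1470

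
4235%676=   179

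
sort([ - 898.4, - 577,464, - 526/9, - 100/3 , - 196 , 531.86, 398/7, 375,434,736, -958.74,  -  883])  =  [ - 958.74 , - 898.4, - 883, - 577, - 196, - 526/9, - 100/3 , 398/7,375, 434,464,531.86,736]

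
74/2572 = 37/1286 = 0.03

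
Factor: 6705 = 3^2 *5^1*149^1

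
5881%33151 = 5881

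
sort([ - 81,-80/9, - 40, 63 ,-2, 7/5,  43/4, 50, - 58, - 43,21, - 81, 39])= [ - 81, - 81,-58, - 43, - 40, - 80/9, - 2,7/5,43/4,21, 39,50, 63]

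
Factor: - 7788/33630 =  - 22/95 = -2^1 *5^( - 1 )*11^1*19^(-1 ) 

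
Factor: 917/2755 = 5^( - 1)*7^1*19^(-1)*29^(-1)*131^1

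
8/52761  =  8/52761 = 0.00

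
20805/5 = 4161 = 4161.00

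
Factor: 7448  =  2^3*7^2*19^1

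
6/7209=2/2403 =0.00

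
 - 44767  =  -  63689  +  18922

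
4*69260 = 277040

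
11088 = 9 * 1232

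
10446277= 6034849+4411428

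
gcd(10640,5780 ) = 20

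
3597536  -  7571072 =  - 3973536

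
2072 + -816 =1256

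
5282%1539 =665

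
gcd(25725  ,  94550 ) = 25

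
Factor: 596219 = 13^1*45863^1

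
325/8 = 40+5/8 = 40.62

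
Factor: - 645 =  - 3^1*5^1 * 43^1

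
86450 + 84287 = 170737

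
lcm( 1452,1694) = 10164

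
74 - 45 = 29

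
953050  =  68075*14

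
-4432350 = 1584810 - 6017160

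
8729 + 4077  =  12806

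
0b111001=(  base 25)27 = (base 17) 36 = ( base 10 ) 57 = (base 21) 2F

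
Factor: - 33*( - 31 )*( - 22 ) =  - 22506 = - 2^1* 3^1*11^2*31^1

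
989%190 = 39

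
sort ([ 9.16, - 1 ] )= [ - 1,  9.16] 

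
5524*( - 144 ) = -795456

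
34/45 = 34/45 = 0.76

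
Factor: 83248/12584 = 2^1* 13^( - 1 )* 43^1 =86/13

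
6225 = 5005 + 1220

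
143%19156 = 143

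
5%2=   1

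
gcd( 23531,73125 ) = 1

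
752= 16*47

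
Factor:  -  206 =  - 2^1 * 103^1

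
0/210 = 0 = 0.00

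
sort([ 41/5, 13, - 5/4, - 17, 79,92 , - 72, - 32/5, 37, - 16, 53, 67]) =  [ - 72, - 17, - 16, - 32/5, - 5/4, 41/5,13, 37, 53,67,79,  92 ]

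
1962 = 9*218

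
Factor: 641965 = 5^1* 128393^1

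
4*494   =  1976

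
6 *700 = 4200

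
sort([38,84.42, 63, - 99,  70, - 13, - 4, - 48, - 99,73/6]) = [ - 99, - 99, - 48, - 13 , - 4,  73/6, 38, 63,70, 84.42]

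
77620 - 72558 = 5062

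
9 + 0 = 9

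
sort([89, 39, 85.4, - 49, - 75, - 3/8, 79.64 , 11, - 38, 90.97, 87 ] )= [- 75, - 49,-38, - 3/8, 11,39,79.64, 85.4, 87, 89, 90.97] 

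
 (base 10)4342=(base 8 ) 10366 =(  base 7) 15442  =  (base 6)32034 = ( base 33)3WJ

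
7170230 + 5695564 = 12865794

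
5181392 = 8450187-3268795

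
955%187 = 20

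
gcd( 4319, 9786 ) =7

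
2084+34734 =36818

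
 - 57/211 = - 57/211  =  - 0.27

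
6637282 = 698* 9509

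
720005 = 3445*209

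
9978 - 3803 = 6175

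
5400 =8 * 675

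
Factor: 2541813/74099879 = 3^1*7^(  -  1 ) * 43^( - 1)*173^( - 1)*1423^( - 1)*847271^1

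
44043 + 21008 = 65051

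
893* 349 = 311657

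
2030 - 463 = 1567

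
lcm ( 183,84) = 5124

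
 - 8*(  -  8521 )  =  68168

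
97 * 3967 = 384799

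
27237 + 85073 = 112310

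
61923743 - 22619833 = 39303910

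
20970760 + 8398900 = 29369660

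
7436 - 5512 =1924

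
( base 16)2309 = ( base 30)9st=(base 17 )1e0a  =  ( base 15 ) 29CE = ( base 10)8969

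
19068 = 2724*7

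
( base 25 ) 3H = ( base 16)5c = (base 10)92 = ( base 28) 38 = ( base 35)2m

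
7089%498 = 117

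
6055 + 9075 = 15130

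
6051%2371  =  1309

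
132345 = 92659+39686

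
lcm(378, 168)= 1512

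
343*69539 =23851877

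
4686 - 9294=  - 4608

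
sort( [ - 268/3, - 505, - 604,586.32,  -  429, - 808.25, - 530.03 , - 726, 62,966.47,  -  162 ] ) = [- 808.25,  -  726, - 604, - 530.03,-505,  -  429, - 162,  -  268/3, 62,586.32,966.47 ]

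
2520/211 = 2520/211 = 11.94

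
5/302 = 5/302= 0.02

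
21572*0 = 0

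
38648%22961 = 15687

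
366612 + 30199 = 396811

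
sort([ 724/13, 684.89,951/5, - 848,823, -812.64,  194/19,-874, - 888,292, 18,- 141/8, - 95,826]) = [ - 888,  -  874,-848, - 812.64, - 95,  -  141/8,194/19,18,724/13,951/5, 292,684.89, 823, 826]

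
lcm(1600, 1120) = 11200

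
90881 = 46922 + 43959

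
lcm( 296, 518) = 2072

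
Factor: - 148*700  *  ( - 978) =2^5*3^1*5^2*7^1*37^1* 163^1 = 101320800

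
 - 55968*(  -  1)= 55968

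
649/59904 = 649/59904 = 0.01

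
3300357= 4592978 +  - 1292621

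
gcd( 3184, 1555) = 1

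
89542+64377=153919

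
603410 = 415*1454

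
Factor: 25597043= 211^1*121313^1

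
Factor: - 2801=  - 2801^1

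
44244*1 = 44244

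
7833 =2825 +5008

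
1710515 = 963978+746537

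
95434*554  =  52870436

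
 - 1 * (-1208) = 1208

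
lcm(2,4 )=4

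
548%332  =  216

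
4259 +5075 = 9334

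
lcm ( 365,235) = 17155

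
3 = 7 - 4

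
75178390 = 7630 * 9853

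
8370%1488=930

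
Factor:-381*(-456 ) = 2^3 * 3^2*19^1* 127^1 = 173736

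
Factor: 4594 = 2^1*2297^1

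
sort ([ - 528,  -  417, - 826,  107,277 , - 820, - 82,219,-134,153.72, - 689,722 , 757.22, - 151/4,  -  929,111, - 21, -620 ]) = [ - 929, - 826,- 820 , - 689, - 620, - 528, - 417, - 134, - 82, - 151/4, - 21,107,111, 153.72,219,277,722,757.22]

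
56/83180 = 14/20795 = 0.00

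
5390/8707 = 5390/8707= 0.62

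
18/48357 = 2/5373 =0.00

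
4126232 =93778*44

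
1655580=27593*60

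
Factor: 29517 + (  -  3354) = 3^4*17^1*19^1 =26163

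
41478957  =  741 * 55977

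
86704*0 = 0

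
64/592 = 4/37 = 0.11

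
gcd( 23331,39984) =21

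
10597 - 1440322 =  - 1429725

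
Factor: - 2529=- 3^2*281^1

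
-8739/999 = - 9+28/111 = - 8.75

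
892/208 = 223/52= 4.29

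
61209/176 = 347 + 137/176 = 347.78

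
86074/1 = 86074 = 86074.00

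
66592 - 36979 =29613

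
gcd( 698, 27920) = 698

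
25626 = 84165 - 58539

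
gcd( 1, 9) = 1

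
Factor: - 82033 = -7^1 * 11719^1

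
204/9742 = 102/4871 = 0.02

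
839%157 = 54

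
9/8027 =9/8027 = 0.00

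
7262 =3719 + 3543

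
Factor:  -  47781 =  - 3^2*5309^1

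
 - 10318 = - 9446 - 872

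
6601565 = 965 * 6841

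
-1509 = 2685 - 4194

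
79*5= 395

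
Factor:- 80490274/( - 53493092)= 2^(- 1 )*17^1*2367361^1*13373273^( - 1) = 40245137/26746546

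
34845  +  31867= 66712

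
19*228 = 4332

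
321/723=107/241 = 0.44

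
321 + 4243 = 4564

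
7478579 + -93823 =7384756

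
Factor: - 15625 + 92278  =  76653 =3^3*17^1*167^1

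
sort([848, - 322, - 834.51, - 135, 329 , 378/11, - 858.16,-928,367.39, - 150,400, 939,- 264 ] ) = [ - 928,-858.16, - 834.51, - 322, - 264, - 150, - 135,378/11,329, 367.39,400,848,939]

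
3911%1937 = 37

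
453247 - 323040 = 130207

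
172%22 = 18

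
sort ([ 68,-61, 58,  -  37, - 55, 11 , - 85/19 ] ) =[-61,-55,- 37, - 85/19 , 11,58,68 ]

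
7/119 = 1/17 =0.06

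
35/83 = 35/83 = 0.42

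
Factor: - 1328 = - 2^4 *83^1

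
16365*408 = 6676920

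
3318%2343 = 975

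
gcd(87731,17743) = 1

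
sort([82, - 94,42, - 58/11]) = [ - 94, - 58/11,42,82]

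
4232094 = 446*9489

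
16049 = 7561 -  -8488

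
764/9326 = 382/4663 = 0.08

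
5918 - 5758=160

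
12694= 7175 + 5519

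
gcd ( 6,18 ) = 6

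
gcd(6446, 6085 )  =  1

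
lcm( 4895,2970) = 264330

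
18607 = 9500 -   -  9107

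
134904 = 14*9636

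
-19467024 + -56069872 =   -  75536896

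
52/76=13/19 = 0.68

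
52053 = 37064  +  14989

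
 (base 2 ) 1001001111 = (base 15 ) 296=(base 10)591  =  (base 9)726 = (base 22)14j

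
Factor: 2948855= 5^1*7^1*13^1*6481^1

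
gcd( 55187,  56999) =1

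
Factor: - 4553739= -3^4 * 17^1 *3307^1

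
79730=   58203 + 21527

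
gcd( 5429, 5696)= 89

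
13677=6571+7106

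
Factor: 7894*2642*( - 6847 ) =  - 142800675956 =- 2^2*41^1*167^1*1321^1*3947^1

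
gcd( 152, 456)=152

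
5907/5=5907/5 = 1181.40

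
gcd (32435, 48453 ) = 1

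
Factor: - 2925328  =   - 2^4*7^1*26119^1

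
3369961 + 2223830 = 5593791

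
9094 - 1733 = 7361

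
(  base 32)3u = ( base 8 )176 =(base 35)3L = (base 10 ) 126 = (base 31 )42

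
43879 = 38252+5627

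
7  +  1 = 8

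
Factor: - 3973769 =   -  1733^1*2293^1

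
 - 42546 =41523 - 84069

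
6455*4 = 25820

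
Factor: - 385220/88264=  - 515/118  =  - 2^(-1)*5^1 * 59^( - 1)*103^1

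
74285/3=74285/3 = 24761.67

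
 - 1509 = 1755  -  3264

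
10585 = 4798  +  5787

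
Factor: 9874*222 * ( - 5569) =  - 12207403932 = - 2^2* 3^1*37^1 * 4937^1 * 5569^1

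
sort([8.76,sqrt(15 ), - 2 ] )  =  [ - 2,sqrt( 15 ), 8.76 ]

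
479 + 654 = 1133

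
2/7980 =1/3990  =  0.00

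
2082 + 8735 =10817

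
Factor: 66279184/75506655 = 2^4*3^( - 1)*5^( - 1)*7^( - 1)*59^1*61^1 * 67^( - 1)*1151^1*10733^( - 1)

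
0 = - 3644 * 0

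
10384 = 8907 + 1477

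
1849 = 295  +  1554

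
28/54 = 14/27 = 0.52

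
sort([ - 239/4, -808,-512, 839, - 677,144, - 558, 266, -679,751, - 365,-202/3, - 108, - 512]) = [- 808,-679,-677, -558, - 512,  -  512,- 365,  -  108, - 202/3, - 239/4, 144, 266,751, 839 ]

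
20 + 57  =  77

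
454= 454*1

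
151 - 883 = - 732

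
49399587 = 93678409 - 44278822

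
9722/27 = 9722/27 = 360.07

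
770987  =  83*9289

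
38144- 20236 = 17908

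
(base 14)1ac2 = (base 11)3731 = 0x130a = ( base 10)4874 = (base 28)662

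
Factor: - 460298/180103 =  - 2^1*7^( - 1 )* 11^( - 1) * 2339^ ( - 1)*230149^1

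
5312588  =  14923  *356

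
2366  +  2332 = 4698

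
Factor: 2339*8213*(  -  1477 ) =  - 7^1*43^1 * 191^1*211^1*2339^1=- 28373475739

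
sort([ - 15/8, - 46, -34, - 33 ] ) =[-46, - 34, -33, -15/8]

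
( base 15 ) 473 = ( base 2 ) 1111110000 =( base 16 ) 3f0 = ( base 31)11G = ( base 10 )1008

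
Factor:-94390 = - 2^1*5^1* 9439^1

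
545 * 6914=3768130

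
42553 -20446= 22107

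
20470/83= 246  +  52/83  =  246.63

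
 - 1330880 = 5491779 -6822659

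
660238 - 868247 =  - 208009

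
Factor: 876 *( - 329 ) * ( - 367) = 2^2 * 3^1*7^1 * 47^1 *73^1*367^1 = 105770868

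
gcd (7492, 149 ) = 1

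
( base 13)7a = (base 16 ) 65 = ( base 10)101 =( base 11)92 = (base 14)73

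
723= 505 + 218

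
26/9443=26/9443 =0.00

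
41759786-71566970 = -29807184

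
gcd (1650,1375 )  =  275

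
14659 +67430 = 82089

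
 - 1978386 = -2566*771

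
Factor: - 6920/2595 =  - 8/3 = - 2^3*3^( - 1)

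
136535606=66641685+69893921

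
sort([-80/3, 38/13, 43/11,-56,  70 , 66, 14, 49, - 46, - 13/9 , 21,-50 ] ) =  [ - 56, - 50, - 46, -80/3, - 13/9,38/13,43/11 , 14, 21,49, 66,70 ]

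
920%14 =10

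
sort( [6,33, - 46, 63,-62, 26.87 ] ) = [  -  62, - 46 , 6, 26.87  ,  33,63]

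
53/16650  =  53/16650=0.00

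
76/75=76/75 = 1.01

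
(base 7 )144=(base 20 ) 41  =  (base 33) 2F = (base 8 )121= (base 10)81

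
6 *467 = 2802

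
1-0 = 1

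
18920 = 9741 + 9179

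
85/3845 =17/769 = 0.02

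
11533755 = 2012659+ 9521096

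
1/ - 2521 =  - 1/2521 = - 0.00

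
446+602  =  1048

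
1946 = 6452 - 4506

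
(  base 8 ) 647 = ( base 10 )423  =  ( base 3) 120200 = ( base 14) 223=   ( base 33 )CR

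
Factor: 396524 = 2^2*99131^1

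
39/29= 1 + 10/29 = 1.34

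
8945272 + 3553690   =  12498962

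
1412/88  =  16 + 1/22 = 16.05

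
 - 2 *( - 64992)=129984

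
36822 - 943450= -906628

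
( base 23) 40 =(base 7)161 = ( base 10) 92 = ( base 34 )2o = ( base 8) 134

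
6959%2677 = 1605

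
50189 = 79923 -29734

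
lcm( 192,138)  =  4416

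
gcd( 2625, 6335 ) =35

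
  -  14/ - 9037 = 2/1291 =0.00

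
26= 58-32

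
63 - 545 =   -  482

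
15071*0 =0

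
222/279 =74/93= 0.80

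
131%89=42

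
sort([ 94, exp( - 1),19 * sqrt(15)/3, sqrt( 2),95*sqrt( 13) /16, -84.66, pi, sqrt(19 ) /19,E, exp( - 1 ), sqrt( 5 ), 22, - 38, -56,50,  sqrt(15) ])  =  [-84.66, - 56, - 38,sqrt( 19) /19,exp(- 1 ),exp( - 1 ),sqrt( 2 ), sqrt (5 ) , E,pi, sqrt(15), 95*sqrt( 13) /16, 22, 19*sqrt( 15) /3,50, 94] 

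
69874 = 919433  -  849559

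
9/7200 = 1/800 =0.00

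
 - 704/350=-3+173/175 = - 2.01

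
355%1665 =355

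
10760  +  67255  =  78015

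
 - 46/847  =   - 46/847 = -0.05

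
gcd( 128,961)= 1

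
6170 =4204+1966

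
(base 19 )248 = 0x326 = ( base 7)2231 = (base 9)1085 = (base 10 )806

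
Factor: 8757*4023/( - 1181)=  - 35229411/1181 = -3^5 *7^1*139^1*149^1*1181^ ( - 1)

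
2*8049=16098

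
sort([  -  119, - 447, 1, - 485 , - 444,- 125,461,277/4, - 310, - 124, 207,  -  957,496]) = [ - 957, - 485, - 447 , - 444, - 310, - 125, - 124, - 119, 1,277/4,207,461,496]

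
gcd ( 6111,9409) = 97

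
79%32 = 15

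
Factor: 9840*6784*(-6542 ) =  - 436708331520= - 2^12*3^1*5^1*41^1*53^1*3271^1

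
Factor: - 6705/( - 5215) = 9/7=3^2* 7^( - 1)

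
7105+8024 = 15129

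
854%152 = 94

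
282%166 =116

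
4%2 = 0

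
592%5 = 2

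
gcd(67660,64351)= 1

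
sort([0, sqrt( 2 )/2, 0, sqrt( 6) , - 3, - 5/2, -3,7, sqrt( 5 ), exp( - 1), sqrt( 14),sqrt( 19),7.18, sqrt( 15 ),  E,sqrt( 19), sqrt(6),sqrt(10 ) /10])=[ - 3, - 3 , - 5/2,0, 0, sqrt( 10)/10,exp(-1), sqrt (2 ) /2,sqrt( 5 ), sqrt( 6),sqrt( 6 ) , E , sqrt ( 14), sqrt( 15), sqrt( 19), sqrt (19 ), 7,7.18 ] 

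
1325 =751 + 574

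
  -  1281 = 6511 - 7792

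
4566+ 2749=7315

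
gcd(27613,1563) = 521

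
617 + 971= 1588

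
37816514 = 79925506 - 42108992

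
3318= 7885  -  4567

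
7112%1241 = 907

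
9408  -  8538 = 870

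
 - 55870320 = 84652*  ( - 660)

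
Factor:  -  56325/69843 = -5^2 * 31^( - 1 ) = - 25/31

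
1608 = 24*67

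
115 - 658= - 543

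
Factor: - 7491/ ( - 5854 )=2^( - 1)*3^1*11^1*227^1*  2927^( - 1) 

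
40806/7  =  40806/7 = 5829.43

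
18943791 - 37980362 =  - 19036571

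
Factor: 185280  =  2^6*3^1*5^1*193^1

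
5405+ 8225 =13630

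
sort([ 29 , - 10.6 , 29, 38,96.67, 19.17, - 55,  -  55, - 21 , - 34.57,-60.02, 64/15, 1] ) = [ - 60.02, - 55 , - 55,-34.57 , - 21,-10.6,1, 64/15,19.17,29, 29, 38 , 96.67 ]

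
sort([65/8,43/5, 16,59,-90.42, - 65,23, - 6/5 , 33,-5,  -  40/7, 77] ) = [ - 90.42, - 65, - 40/7, - 5, - 6/5,65/8, 43/5,16,  23, 33,  59,77]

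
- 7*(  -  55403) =387821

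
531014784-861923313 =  - 330908529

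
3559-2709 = 850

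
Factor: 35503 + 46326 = 11^1*43^1*173^1 = 81829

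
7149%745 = 444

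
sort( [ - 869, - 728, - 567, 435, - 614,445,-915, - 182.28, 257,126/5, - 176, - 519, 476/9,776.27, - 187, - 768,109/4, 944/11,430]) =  [ - 915, - 869,-768, - 728,  -  614 ,-567 , - 519, - 187, - 182.28,- 176,126/5,  109/4, 476/9,944/11, 257, 430,  435, 445,776.27 ] 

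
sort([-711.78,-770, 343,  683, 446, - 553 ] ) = [-770, - 711.78, -553, 343, 446,  683 ] 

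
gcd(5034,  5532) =6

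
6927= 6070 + 857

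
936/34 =27 + 9/17  =  27.53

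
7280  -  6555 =725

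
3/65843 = 3/65843 = 0.00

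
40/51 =40/51 =0.78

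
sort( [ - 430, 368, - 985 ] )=[ - 985, - 430, 368 ]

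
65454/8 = 32727/4= 8181.75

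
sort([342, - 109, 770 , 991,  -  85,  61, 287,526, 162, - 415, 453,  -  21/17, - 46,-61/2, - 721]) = [ - 721, - 415,  -  109,  -  85,-46,- 61/2, - 21/17,61,162,287,342,453, 526, 770  ,  991] 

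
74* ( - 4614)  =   - 341436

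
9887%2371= 403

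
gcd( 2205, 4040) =5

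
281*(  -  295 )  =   - 82895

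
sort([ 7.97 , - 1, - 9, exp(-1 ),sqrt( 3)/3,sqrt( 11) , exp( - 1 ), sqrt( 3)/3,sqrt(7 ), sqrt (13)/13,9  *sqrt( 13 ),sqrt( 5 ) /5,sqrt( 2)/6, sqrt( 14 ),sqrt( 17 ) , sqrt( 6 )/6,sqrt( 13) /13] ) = [ - 9,-1,sqrt( 2)/6,sqrt( 13)/13, sqrt(13 ) /13,exp ( - 1), exp(-1),  sqrt ( 6 ) /6,sqrt (5 ) /5 , sqrt(3) /3,sqrt (3) /3,sqrt ( 7 ),sqrt (11),sqrt( 14 ), sqrt( 17),7.97,9 * sqrt(13 ) ] 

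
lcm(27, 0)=0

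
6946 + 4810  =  11756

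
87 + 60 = 147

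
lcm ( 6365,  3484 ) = 330980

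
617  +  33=650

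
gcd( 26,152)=2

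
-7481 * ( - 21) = 157101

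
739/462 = 739/462 = 1.60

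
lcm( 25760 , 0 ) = 0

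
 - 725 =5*( - 145) 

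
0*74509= 0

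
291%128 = 35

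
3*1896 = 5688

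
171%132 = 39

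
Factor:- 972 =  - 2^2*3^5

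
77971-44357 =33614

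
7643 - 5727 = 1916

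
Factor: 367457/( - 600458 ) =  - 2^( - 1) * 300229^(  -  1 )*367457^1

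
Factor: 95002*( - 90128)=-2^5*43^1*131^1*47501^1 = -8562340256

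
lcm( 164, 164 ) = 164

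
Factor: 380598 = 2^1*3^1*229^1*277^1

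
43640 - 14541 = 29099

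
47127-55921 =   -  8794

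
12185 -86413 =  - 74228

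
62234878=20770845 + 41464033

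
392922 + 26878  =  419800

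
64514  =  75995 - 11481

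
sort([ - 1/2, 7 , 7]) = [ - 1/2, 7, 7]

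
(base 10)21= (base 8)25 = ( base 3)210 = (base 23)L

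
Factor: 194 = 2^1*97^1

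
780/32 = 24 + 3/8=24.38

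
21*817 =17157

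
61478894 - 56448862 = 5030032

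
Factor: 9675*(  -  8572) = - 2^2*3^2*5^2*43^1*2143^1= - 82934100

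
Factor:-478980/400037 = - 540/451=- 2^2*3^3*5^1*11^(-1)*41^(- 1)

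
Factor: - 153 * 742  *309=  - 2^1*3^3*7^1 * 17^1*53^1*103^1 =- 35079534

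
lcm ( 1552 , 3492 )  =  13968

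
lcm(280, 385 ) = 3080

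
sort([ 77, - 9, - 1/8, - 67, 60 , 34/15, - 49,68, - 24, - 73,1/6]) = [ - 73, - 67  , - 49, - 24, - 9, - 1/8 , 1/6, 34/15, 60, 68 , 77 ] 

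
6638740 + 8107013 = 14745753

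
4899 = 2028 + 2871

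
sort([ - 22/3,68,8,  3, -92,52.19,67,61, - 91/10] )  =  [ - 92, - 91/10, - 22/3,3 , 8,  52.19,  61, 67, 68]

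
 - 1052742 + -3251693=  - 4304435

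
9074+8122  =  17196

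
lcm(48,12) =48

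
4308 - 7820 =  -3512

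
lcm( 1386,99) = 1386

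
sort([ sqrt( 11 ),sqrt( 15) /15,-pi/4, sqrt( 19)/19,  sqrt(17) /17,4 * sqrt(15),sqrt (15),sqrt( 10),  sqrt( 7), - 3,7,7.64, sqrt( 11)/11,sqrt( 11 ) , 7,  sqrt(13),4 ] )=[ - 3,  -  pi/4 , sqrt( 19)/19 , sqrt(17 )/17, sqrt(15 )/15 , sqrt( 11 )/11,sqrt( 7 ),sqrt( 10), sqrt( 11 ), sqrt( 11 ) , sqrt( 13), sqrt( 15), 4,7,7, 7.64,4*sqrt(15)]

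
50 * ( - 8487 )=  - 424350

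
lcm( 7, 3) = 21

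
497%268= 229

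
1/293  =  1/293 = 0.00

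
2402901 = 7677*313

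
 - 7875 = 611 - 8486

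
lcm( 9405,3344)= 150480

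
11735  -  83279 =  - 71544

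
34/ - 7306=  - 17/3653 = - 0.00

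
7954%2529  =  367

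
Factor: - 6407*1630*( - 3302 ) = 2^2  *5^1 * 13^1 * 43^1*127^1*149^1*163^1 = 34484139820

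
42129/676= 42129/676 = 62.32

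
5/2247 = 5/2247=0.00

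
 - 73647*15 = -1104705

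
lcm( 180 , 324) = 1620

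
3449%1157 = 1135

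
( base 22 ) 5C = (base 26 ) 4I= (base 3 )11112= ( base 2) 1111010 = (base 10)122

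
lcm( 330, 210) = 2310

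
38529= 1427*27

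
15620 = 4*3905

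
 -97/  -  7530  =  97/7530= 0.01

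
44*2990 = 131560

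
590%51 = 29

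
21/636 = 7/212 = 0.03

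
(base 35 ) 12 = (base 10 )37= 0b100101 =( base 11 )34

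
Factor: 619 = 619^1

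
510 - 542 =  - 32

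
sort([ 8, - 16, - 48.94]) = [ - 48.94, - 16, 8]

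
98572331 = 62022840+36549491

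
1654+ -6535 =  - 4881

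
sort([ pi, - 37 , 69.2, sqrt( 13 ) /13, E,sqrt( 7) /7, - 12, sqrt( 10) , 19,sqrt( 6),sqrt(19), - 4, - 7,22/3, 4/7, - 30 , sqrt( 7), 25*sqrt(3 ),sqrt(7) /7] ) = [ - 37,-30, - 12, - 7, - 4, sqrt( 13 )/13, sqrt(7) /7,sqrt(7)/7, 4/7,sqrt( 6), sqrt(7 ), E, pi , sqrt( 10 ),sqrt( 19), 22/3,19,25*sqrt (3), 69.2]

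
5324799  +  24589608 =29914407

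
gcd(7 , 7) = 7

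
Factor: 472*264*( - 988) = -2^8* 3^1*11^1*13^1*19^1*59^1 = - 123112704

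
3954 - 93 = 3861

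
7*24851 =173957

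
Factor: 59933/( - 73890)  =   - 2^ (  -  1 )  *3^( - 2 )*5^( - 1) * 73^1 = -73/90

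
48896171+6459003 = 55355174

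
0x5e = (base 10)94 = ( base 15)64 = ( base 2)1011110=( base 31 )31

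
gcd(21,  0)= 21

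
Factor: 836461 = 829^1*1009^1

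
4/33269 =4/33269 =0.00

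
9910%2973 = 991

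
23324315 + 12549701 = 35874016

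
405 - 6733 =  - 6328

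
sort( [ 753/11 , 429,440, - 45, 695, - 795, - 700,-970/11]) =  [ - 795, - 700,  -  970/11,-45,  753/11,429,440,695 ] 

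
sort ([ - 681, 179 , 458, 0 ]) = [-681, 0 , 179, 458]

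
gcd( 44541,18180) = 909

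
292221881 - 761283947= - 469062066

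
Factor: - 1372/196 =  - 7^1=- 7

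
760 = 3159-2399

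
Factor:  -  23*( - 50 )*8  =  9200 = 2^4*5^2*23^1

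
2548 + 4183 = 6731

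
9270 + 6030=15300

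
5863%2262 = 1339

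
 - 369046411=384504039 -753550450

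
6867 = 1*6867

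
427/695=427/695 = 0.61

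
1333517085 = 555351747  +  778165338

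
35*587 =20545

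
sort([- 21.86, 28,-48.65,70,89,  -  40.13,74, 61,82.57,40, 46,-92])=[ - 92 ,  -  48.65, - 40.13, - 21.86,28, 40,46, 61, 70,  74, 82.57, 89 ]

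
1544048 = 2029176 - 485128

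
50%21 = 8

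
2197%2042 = 155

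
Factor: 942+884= 1826 = 2^1*11^1*  83^1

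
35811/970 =36 + 891/970= 36.92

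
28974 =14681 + 14293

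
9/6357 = 3/2119 = 0.00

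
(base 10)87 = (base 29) 30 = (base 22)3l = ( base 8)127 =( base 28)33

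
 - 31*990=-30690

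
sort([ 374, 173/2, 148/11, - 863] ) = [ - 863, 148/11, 173/2  ,  374 ]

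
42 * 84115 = 3532830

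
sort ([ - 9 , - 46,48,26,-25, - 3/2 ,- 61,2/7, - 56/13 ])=[-61, - 46,-25, - 9, - 56/13, - 3/2,2/7,26,48 ]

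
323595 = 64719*5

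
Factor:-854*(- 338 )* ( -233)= - 2^2  *7^1 * 13^2*61^1*233^1  =  -67255916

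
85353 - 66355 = 18998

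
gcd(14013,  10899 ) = 1557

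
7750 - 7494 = 256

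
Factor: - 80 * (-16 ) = 1280 = 2^8* 5^1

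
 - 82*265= - 21730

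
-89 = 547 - 636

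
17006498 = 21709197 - 4702699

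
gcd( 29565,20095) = 5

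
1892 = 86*22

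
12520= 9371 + 3149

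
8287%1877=779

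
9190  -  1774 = 7416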